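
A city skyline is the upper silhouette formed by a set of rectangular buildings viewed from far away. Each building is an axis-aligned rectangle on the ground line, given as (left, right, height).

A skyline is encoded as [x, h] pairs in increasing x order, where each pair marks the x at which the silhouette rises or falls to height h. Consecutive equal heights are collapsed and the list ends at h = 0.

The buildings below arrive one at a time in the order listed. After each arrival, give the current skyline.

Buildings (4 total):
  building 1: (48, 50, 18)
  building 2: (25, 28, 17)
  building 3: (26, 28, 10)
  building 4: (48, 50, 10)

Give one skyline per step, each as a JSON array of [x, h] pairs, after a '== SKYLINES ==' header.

== SKYLINES ==
[[48,18],[50,0]]
[[25,17],[28,0],[48,18],[50,0]]
[[25,17],[28,0],[48,18],[50,0]]
[[25,17],[28,0],[48,18],[50,0]]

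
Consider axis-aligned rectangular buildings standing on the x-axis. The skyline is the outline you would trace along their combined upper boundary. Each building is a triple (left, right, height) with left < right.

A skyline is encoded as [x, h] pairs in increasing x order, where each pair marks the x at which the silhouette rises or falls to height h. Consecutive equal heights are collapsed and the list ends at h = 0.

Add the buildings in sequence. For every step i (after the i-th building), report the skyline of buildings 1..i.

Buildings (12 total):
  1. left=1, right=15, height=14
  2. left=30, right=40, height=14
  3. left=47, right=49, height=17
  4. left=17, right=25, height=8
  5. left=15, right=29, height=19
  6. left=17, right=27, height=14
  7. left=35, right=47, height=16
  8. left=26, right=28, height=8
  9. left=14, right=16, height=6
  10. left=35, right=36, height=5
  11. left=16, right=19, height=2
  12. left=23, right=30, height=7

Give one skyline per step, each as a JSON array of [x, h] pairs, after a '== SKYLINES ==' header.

== SKYLINES ==
[[1,14],[15,0]]
[[1,14],[15,0],[30,14],[40,0]]
[[1,14],[15,0],[30,14],[40,0],[47,17],[49,0]]
[[1,14],[15,0],[17,8],[25,0],[30,14],[40,0],[47,17],[49,0]]
[[1,14],[15,19],[29,0],[30,14],[40,0],[47,17],[49,0]]
[[1,14],[15,19],[29,0],[30,14],[40,0],[47,17],[49,0]]
[[1,14],[15,19],[29,0],[30,14],[35,16],[47,17],[49,0]]
[[1,14],[15,19],[29,0],[30,14],[35,16],[47,17],[49,0]]
[[1,14],[15,19],[29,0],[30,14],[35,16],[47,17],[49,0]]
[[1,14],[15,19],[29,0],[30,14],[35,16],[47,17],[49,0]]
[[1,14],[15,19],[29,0],[30,14],[35,16],[47,17],[49,0]]
[[1,14],[15,19],[29,7],[30,14],[35,16],[47,17],[49,0]]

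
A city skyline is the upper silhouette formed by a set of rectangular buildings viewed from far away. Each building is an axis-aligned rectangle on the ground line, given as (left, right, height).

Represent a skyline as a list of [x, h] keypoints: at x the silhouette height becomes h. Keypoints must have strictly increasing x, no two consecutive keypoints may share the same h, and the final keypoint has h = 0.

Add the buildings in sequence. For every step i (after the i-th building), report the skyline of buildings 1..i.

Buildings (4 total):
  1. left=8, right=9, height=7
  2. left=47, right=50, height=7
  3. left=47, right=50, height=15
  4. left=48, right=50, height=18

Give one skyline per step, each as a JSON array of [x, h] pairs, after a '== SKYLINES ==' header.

== SKYLINES ==
[[8,7],[9,0]]
[[8,7],[9,0],[47,7],[50,0]]
[[8,7],[9,0],[47,15],[50,0]]
[[8,7],[9,0],[47,15],[48,18],[50,0]]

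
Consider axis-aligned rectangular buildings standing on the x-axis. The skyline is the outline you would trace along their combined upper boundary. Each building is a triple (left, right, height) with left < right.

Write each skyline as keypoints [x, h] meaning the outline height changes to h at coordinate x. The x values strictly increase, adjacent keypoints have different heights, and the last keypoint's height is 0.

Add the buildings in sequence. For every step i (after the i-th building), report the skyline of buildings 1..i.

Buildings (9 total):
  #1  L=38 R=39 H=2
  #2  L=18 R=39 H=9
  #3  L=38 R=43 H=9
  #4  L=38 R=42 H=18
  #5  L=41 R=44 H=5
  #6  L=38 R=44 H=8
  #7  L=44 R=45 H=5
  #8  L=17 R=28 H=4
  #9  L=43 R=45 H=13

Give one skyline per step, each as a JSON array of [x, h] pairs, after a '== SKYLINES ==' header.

== SKYLINES ==
[[38,2],[39,0]]
[[18,9],[39,0]]
[[18,9],[43,0]]
[[18,9],[38,18],[42,9],[43,0]]
[[18,9],[38,18],[42,9],[43,5],[44,0]]
[[18,9],[38,18],[42,9],[43,8],[44,0]]
[[18,9],[38,18],[42,9],[43,8],[44,5],[45,0]]
[[17,4],[18,9],[38,18],[42,9],[43,8],[44,5],[45,0]]
[[17,4],[18,9],[38,18],[42,9],[43,13],[45,0]]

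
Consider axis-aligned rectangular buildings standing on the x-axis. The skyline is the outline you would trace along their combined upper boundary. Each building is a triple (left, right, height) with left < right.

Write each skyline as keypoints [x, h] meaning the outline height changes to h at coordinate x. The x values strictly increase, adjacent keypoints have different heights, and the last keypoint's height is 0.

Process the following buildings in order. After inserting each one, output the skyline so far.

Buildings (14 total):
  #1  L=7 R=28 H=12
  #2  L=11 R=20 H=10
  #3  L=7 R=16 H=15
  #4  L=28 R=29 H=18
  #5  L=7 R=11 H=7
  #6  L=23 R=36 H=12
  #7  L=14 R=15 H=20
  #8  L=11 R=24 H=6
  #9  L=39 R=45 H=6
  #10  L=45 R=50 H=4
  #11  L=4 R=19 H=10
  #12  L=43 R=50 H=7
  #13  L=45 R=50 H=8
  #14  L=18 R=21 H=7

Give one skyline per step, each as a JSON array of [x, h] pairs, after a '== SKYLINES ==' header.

== SKYLINES ==
[[7,12],[28,0]]
[[7,12],[28,0]]
[[7,15],[16,12],[28,0]]
[[7,15],[16,12],[28,18],[29,0]]
[[7,15],[16,12],[28,18],[29,0]]
[[7,15],[16,12],[28,18],[29,12],[36,0]]
[[7,15],[14,20],[15,15],[16,12],[28,18],[29,12],[36,0]]
[[7,15],[14,20],[15,15],[16,12],[28,18],[29,12],[36,0]]
[[7,15],[14,20],[15,15],[16,12],[28,18],[29,12],[36,0],[39,6],[45,0]]
[[7,15],[14,20],[15,15],[16,12],[28,18],[29,12],[36,0],[39,6],[45,4],[50,0]]
[[4,10],[7,15],[14,20],[15,15],[16,12],[28,18],[29,12],[36,0],[39,6],[45,4],[50,0]]
[[4,10],[7,15],[14,20],[15,15],[16,12],[28,18],[29,12],[36,0],[39,6],[43,7],[50,0]]
[[4,10],[7,15],[14,20],[15,15],[16,12],[28,18],[29,12],[36,0],[39,6],[43,7],[45,8],[50,0]]
[[4,10],[7,15],[14,20],[15,15],[16,12],[28,18],[29,12],[36,0],[39,6],[43,7],[45,8],[50,0]]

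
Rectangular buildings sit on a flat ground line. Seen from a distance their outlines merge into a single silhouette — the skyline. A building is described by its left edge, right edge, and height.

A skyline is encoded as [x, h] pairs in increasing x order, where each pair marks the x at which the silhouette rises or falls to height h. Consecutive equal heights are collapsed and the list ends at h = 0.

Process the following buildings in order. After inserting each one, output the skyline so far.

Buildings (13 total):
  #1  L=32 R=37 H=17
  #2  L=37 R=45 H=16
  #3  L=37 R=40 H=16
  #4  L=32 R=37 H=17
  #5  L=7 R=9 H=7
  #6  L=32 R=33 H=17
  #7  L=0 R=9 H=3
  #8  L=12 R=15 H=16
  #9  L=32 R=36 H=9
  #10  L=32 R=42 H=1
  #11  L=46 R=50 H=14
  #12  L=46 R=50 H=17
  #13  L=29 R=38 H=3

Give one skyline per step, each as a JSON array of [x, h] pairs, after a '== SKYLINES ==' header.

== SKYLINES ==
[[32,17],[37,0]]
[[32,17],[37,16],[45,0]]
[[32,17],[37,16],[45,0]]
[[32,17],[37,16],[45,0]]
[[7,7],[9,0],[32,17],[37,16],[45,0]]
[[7,7],[9,0],[32,17],[37,16],[45,0]]
[[0,3],[7,7],[9,0],[32,17],[37,16],[45,0]]
[[0,3],[7,7],[9,0],[12,16],[15,0],[32,17],[37,16],[45,0]]
[[0,3],[7,7],[9,0],[12,16],[15,0],[32,17],[37,16],[45,0]]
[[0,3],[7,7],[9,0],[12,16],[15,0],[32,17],[37,16],[45,0]]
[[0,3],[7,7],[9,0],[12,16],[15,0],[32,17],[37,16],[45,0],[46,14],[50,0]]
[[0,3],[7,7],[9,0],[12,16],[15,0],[32,17],[37,16],[45,0],[46,17],[50,0]]
[[0,3],[7,7],[9,0],[12,16],[15,0],[29,3],[32,17],[37,16],[45,0],[46,17],[50,0]]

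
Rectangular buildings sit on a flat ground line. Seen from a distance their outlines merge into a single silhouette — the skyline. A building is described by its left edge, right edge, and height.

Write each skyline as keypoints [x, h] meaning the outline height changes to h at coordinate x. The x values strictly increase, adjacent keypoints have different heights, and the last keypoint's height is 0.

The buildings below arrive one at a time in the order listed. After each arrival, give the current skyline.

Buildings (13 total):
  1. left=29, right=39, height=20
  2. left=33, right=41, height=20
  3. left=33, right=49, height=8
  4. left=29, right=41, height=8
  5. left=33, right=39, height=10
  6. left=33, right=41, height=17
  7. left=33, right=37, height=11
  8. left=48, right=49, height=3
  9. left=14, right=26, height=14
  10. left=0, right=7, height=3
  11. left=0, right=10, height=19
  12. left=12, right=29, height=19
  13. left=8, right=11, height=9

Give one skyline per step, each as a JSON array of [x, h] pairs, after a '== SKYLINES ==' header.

== SKYLINES ==
[[29,20],[39,0]]
[[29,20],[41,0]]
[[29,20],[41,8],[49,0]]
[[29,20],[41,8],[49,0]]
[[29,20],[41,8],[49,0]]
[[29,20],[41,8],[49,0]]
[[29,20],[41,8],[49,0]]
[[29,20],[41,8],[49,0]]
[[14,14],[26,0],[29,20],[41,8],[49,0]]
[[0,3],[7,0],[14,14],[26,0],[29,20],[41,8],[49,0]]
[[0,19],[10,0],[14,14],[26,0],[29,20],[41,8],[49,0]]
[[0,19],[10,0],[12,19],[29,20],[41,8],[49,0]]
[[0,19],[10,9],[11,0],[12,19],[29,20],[41,8],[49,0]]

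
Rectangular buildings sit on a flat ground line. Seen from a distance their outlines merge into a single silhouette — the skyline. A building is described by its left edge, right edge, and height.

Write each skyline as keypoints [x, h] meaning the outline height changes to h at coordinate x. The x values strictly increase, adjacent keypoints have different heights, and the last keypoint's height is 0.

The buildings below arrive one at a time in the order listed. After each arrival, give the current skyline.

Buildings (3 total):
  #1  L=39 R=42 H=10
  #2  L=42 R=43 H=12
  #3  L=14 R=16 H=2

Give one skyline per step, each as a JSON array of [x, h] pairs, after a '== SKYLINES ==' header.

== SKYLINES ==
[[39,10],[42,0]]
[[39,10],[42,12],[43,0]]
[[14,2],[16,0],[39,10],[42,12],[43,0]]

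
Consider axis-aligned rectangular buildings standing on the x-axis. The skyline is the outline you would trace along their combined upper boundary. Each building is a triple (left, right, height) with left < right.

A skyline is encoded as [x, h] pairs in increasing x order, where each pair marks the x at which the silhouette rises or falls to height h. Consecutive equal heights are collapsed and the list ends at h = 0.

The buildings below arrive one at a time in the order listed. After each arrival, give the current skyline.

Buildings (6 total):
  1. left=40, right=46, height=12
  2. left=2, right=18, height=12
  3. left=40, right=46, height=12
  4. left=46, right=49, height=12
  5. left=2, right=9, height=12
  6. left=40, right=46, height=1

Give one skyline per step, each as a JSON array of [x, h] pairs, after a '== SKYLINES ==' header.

== SKYLINES ==
[[40,12],[46,0]]
[[2,12],[18,0],[40,12],[46,0]]
[[2,12],[18,0],[40,12],[46,0]]
[[2,12],[18,0],[40,12],[49,0]]
[[2,12],[18,0],[40,12],[49,0]]
[[2,12],[18,0],[40,12],[49,0]]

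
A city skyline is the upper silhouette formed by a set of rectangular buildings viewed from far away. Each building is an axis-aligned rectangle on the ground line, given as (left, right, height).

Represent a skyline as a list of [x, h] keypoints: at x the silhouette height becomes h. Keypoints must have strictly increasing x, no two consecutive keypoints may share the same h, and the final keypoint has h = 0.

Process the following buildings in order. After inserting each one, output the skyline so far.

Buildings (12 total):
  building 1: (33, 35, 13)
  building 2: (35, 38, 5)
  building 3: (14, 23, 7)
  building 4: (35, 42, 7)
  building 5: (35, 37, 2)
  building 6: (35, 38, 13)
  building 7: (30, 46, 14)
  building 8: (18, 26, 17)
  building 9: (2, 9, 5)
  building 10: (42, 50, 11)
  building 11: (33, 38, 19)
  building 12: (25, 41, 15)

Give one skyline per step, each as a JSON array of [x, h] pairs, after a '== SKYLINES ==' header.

== SKYLINES ==
[[33,13],[35,0]]
[[33,13],[35,5],[38,0]]
[[14,7],[23,0],[33,13],[35,5],[38,0]]
[[14,7],[23,0],[33,13],[35,7],[42,0]]
[[14,7],[23,0],[33,13],[35,7],[42,0]]
[[14,7],[23,0],[33,13],[38,7],[42,0]]
[[14,7],[23,0],[30,14],[46,0]]
[[14,7],[18,17],[26,0],[30,14],[46,0]]
[[2,5],[9,0],[14,7],[18,17],[26,0],[30,14],[46,0]]
[[2,5],[9,0],[14,7],[18,17],[26,0],[30,14],[46,11],[50,0]]
[[2,5],[9,0],[14,7],[18,17],[26,0],[30,14],[33,19],[38,14],[46,11],[50,0]]
[[2,5],[9,0],[14,7],[18,17],[26,15],[33,19],[38,15],[41,14],[46,11],[50,0]]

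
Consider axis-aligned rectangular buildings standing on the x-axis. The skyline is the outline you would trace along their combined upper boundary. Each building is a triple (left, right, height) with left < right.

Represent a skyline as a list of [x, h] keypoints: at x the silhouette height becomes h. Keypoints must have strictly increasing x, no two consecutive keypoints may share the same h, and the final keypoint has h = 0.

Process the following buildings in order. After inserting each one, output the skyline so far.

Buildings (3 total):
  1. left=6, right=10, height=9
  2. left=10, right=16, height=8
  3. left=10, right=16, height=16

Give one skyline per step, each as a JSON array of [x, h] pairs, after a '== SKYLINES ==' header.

== SKYLINES ==
[[6,9],[10,0]]
[[6,9],[10,8],[16,0]]
[[6,9],[10,16],[16,0]]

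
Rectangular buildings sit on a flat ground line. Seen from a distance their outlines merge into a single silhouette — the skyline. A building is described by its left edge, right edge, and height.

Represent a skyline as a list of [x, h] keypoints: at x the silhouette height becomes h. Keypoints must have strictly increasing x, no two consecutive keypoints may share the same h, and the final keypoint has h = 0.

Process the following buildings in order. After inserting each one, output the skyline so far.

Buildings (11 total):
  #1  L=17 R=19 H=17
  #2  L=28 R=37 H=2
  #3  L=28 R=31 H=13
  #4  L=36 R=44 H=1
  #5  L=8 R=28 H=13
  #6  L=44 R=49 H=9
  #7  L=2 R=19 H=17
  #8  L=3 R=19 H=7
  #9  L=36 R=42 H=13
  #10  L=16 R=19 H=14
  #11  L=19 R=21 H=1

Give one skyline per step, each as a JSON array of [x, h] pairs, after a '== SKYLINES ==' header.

== SKYLINES ==
[[17,17],[19,0]]
[[17,17],[19,0],[28,2],[37,0]]
[[17,17],[19,0],[28,13],[31,2],[37,0]]
[[17,17],[19,0],[28,13],[31,2],[37,1],[44,0]]
[[8,13],[17,17],[19,13],[31,2],[37,1],[44,0]]
[[8,13],[17,17],[19,13],[31,2],[37,1],[44,9],[49,0]]
[[2,17],[19,13],[31,2],[37,1],[44,9],[49,0]]
[[2,17],[19,13],[31,2],[37,1],[44,9],[49,0]]
[[2,17],[19,13],[31,2],[36,13],[42,1],[44,9],[49,0]]
[[2,17],[19,13],[31,2],[36,13],[42,1],[44,9],[49,0]]
[[2,17],[19,13],[31,2],[36,13],[42,1],[44,9],[49,0]]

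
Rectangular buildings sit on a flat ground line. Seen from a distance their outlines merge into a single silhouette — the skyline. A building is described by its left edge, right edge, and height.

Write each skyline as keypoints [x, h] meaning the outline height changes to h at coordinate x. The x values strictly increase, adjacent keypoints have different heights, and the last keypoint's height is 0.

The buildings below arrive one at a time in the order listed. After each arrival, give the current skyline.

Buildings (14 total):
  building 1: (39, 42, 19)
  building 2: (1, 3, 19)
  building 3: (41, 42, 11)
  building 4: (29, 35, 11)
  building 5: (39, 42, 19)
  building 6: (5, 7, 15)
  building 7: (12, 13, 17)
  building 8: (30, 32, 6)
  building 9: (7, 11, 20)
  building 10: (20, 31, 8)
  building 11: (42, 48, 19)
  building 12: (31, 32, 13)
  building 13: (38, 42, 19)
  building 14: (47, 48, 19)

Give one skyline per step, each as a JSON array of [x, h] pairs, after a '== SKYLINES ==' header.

== SKYLINES ==
[[39,19],[42,0]]
[[1,19],[3,0],[39,19],[42,0]]
[[1,19],[3,0],[39,19],[42,0]]
[[1,19],[3,0],[29,11],[35,0],[39,19],[42,0]]
[[1,19],[3,0],[29,11],[35,0],[39,19],[42,0]]
[[1,19],[3,0],[5,15],[7,0],[29,11],[35,0],[39,19],[42,0]]
[[1,19],[3,0],[5,15],[7,0],[12,17],[13,0],[29,11],[35,0],[39,19],[42,0]]
[[1,19],[3,0],[5,15],[7,0],[12,17],[13,0],[29,11],[35,0],[39,19],[42,0]]
[[1,19],[3,0],[5,15],[7,20],[11,0],[12,17],[13,0],[29,11],[35,0],[39,19],[42,0]]
[[1,19],[3,0],[5,15],[7,20],[11,0],[12,17],[13,0],[20,8],[29,11],[35,0],[39,19],[42,0]]
[[1,19],[3,0],[5,15],[7,20],[11,0],[12,17],[13,0],[20,8],[29,11],[35,0],[39,19],[48,0]]
[[1,19],[3,0],[5,15],[7,20],[11,0],[12,17],[13,0],[20,8],[29,11],[31,13],[32,11],[35,0],[39,19],[48,0]]
[[1,19],[3,0],[5,15],[7,20],[11,0],[12,17],[13,0],[20,8],[29,11],[31,13],[32,11],[35,0],[38,19],[48,0]]
[[1,19],[3,0],[5,15],[7,20],[11,0],[12,17],[13,0],[20,8],[29,11],[31,13],[32,11],[35,0],[38,19],[48,0]]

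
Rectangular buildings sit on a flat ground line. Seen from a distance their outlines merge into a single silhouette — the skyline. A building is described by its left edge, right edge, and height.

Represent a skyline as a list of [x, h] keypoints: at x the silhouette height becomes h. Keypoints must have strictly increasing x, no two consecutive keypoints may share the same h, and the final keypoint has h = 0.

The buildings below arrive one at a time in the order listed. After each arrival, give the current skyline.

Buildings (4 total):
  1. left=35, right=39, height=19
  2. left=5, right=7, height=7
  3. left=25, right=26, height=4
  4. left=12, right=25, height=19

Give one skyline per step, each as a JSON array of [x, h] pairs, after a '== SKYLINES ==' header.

== SKYLINES ==
[[35,19],[39,0]]
[[5,7],[7,0],[35,19],[39,0]]
[[5,7],[7,0],[25,4],[26,0],[35,19],[39,0]]
[[5,7],[7,0],[12,19],[25,4],[26,0],[35,19],[39,0]]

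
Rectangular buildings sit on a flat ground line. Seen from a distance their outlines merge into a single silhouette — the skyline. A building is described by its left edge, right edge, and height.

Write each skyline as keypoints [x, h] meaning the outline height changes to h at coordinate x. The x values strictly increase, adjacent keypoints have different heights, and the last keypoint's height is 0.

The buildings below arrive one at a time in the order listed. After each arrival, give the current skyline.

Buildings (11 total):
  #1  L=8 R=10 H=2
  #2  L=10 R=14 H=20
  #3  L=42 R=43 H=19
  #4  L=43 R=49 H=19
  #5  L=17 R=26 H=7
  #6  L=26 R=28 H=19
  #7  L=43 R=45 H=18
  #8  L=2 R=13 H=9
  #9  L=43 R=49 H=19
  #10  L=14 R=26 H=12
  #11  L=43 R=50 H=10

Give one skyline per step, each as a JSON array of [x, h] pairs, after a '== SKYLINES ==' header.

== SKYLINES ==
[[8,2],[10,0]]
[[8,2],[10,20],[14,0]]
[[8,2],[10,20],[14,0],[42,19],[43,0]]
[[8,2],[10,20],[14,0],[42,19],[49,0]]
[[8,2],[10,20],[14,0],[17,7],[26,0],[42,19],[49,0]]
[[8,2],[10,20],[14,0],[17,7],[26,19],[28,0],[42,19],[49,0]]
[[8,2],[10,20],[14,0],[17,7],[26,19],[28,0],[42,19],[49,0]]
[[2,9],[10,20],[14,0],[17,7],[26,19],[28,0],[42,19],[49,0]]
[[2,9],[10,20],[14,0],[17,7],[26,19],[28,0],[42,19],[49,0]]
[[2,9],[10,20],[14,12],[26,19],[28,0],[42,19],[49,0]]
[[2,9],[10,20],[14,12],[26,19],[28,0],[42,19],[49,10],[50,0]]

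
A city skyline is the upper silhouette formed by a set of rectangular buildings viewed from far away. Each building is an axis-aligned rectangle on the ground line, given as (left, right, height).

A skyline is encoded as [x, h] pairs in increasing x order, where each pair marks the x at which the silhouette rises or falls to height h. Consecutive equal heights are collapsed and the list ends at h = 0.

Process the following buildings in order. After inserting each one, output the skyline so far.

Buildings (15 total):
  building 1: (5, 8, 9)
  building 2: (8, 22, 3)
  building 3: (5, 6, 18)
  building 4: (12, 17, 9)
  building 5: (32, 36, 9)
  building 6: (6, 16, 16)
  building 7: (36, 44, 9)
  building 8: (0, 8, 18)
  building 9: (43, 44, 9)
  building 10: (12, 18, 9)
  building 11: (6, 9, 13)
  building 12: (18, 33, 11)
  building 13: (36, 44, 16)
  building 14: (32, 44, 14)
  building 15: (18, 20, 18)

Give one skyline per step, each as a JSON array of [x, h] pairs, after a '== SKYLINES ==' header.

== SKYLINES ==
[[5,9],[8,0]]
[[5,9],[8,3],[22,0]]
[[5,18],[6,9],[8,3],[22,0]]
[[5,18],[6,9],[8,3],[12,9],[17,3],[22,0]]
[[5,18],[6,9],[8,3],[12,9],[17,3],[22,0],[32,9],[36,0]]
[[5,18],[6,16],[16,9],[17,3],[22,0],[32,9],[36,0]]
[[5,18],[6,16],[16,9],[17,3],[22,0],[32,9],[44,0]]
[[0,18],[8,16],[16,9],[17,3],[22,0],[32,9],[44,0]]
[[0,18],[8,16],[16,9],[17,3],[22,0],[32,9],[44,0]]
[[0,18],[8,16],[16,9],[18,3],[22,0],[32,9],[44,0]]
[[0,18],[8,16],[16,9],[18,3],[22,0],[32,9],[44,0]]
[[0,18],[8,16],[16,9],[18,11],[33,9],[44,0]]
[[0,18],[8,16],[16,9],[18,11],[33,9],[36,16],[44,0]]
[[0,18],[8,16],[16,9],[18,11],[32,14],[36,16],[44,0]]
[[0,18],[8,16],[16,9],[18,18],[20,11],[32,14],[36,16],[44,0]]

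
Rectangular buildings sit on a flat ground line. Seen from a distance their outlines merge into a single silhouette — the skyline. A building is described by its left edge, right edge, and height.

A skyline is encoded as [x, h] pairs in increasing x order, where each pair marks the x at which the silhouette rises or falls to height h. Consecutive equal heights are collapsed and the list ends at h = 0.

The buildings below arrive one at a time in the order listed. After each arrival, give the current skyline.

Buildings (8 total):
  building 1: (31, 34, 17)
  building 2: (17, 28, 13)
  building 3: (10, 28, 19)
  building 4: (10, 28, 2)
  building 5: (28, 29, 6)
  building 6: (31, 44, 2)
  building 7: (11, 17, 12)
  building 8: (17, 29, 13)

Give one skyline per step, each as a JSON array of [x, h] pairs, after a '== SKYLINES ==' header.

== SKYLINES ==
[[31,17],[34,0]]
[[17,13],[28,0],[31,17],[34,0]]
[[10,19],[28,0],[31,17],[34,0]]
[[10,19],[28,0],[31,17],[34,0]]
[[10,19],[28,6],[29,0],[31,17],[34,0]]
[[10,19],[28,6],[29,0],[31,17],[34,2],[44,0]]
[[10,19],[28,6],[29,0],[31,17],[34,2],[44,0]]
[[10,19],[28,13],[29,0],[31,17],[34,2],[44,0]]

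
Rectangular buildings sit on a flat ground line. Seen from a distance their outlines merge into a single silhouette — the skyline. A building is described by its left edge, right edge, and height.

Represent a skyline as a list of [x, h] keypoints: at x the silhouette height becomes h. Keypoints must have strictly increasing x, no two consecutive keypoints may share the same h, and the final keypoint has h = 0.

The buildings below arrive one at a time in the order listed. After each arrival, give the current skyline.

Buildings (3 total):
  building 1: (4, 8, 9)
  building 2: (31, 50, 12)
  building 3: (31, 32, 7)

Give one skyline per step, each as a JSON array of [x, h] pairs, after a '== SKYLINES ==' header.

== SKYLINES ==
[[4,9],[8,0]]
[[4,9],[8,0],[31,12],[50,0]]
[[4,9],[8,0],[31,12],[50,0]]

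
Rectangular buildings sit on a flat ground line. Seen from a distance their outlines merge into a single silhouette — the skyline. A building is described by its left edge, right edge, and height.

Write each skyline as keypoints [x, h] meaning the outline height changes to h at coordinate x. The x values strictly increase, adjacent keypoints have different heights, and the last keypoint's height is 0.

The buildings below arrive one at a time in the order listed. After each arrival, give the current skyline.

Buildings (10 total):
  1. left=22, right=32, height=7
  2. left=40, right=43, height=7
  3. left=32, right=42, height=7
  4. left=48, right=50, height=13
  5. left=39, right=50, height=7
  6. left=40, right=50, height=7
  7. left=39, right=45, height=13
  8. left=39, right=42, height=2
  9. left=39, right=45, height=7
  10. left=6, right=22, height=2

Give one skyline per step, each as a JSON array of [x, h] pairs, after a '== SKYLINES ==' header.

== SKYLINES ==
[[22,7],[32,0]]
[[22,7],[32,0],[40,7],[43,0]]
[[22,7],[43,0]]
[[22,7],[43,0],[48,13],[50,0]]
[[22,7],[48,13],[50,0]]
[[22,7],[48,13],[50,0]]
[[22,7],[39,13],[45,7],[48,13],[50,0]]
[[22,7],[39,13],[45,7],[48,13],[50,0]]
[[22,7],[39,13],[45,7],[48,13],[50,0]]
[[6,2],[22,7],[39,13],[45,7],[48,13],[50,0]]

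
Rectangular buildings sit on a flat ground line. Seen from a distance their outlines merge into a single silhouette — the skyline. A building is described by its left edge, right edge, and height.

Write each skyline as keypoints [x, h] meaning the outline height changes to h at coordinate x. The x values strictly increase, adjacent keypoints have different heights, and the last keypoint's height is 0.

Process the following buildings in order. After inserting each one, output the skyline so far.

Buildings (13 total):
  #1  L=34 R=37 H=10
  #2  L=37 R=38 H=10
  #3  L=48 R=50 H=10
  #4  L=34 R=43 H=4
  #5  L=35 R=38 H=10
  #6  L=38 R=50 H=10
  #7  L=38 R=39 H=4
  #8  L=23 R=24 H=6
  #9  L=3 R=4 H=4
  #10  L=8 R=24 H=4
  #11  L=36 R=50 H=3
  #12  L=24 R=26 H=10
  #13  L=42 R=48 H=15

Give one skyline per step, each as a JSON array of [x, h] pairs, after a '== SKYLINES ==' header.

== SKYLINES ==
[[34,10],[37,0]]
[[34,10],[38,0]]
[[34,10],[38,0],[48,10],[50,0]]
[[34,10],[38,4],[43,0],[48,10],[50,0]]
[[34,10],[38,4],[43,0],[48,10],[50,0]]
[[34,10],[50,0]]
[[34,10],[50,0]]
[[23,6],[24,0],[34,10],[50,0]]
[[3,4],[4,0],[23,6],[24,0],[34,10],[50,0]]
[[3,4],[4,0],[8,4],[23,6],[24,0],[34,10],[50,0]]
[[3,4],[4,0],[8,4],[23,6],[24,0],[34,10],[50,0]]
[[3,4],[4,0],[8,4],[23,6],[24,10],[26,0],[34,10],[50,0]]
[[3,4],[4,0],[8,4],[23,6],[24,10],[26,0],[34,10],[42,15],[48,10],[50,0]]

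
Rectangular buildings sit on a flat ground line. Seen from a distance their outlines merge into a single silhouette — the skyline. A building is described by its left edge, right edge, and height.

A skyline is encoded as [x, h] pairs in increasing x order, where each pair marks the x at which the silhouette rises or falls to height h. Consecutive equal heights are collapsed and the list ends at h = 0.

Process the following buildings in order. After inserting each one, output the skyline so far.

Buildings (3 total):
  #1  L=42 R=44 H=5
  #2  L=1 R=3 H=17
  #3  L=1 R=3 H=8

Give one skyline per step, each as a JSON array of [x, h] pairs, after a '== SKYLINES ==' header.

== SKYLINES ==
[[42,5],[44,0]]
[[1,17],[3,0],[42,5],[44,0]]
[[1,17],[3,0],[42,5],[44,0]]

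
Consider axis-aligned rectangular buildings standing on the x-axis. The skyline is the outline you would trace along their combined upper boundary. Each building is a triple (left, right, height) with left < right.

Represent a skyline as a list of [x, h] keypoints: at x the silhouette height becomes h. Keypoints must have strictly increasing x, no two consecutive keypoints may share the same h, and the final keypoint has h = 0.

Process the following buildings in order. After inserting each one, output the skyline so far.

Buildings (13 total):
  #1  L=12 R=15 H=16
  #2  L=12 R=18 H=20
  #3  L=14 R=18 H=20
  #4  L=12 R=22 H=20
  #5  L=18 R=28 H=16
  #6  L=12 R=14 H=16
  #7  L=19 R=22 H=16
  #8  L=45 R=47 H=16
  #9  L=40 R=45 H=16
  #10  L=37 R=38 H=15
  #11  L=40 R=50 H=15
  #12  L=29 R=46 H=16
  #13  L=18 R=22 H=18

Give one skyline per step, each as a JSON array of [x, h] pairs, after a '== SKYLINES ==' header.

== SKYLINES ==
[[12,16],[15,0]]
[[12,20],[18,0]]
[[12,20],[18,0]]
[[12,20],[22,0]]
[[12,20],[22,16],[28,0]]
[[12,20],[22,16],[28,0]]
[[12,20],[22,16],[28,0]]
[[12,20],[22,16],[28,0],[45,16],[47,0]]
[[12,20],[22,16],[28,0],[40,16],[47,0]]
[[12,20],[22,16],[28,0],[37,15],[38,0],[40,16],[47,0]]
[[12,20],[22,16],[28,0],[37,15],[38,0],[40,16],[47,15],[50,0]]
[[12,20],[22,16],[28,0],[29,16],[47,15],[50,0]]
[[12,20],[22,16],[28,0],[29,16],[47,15],[50,0]]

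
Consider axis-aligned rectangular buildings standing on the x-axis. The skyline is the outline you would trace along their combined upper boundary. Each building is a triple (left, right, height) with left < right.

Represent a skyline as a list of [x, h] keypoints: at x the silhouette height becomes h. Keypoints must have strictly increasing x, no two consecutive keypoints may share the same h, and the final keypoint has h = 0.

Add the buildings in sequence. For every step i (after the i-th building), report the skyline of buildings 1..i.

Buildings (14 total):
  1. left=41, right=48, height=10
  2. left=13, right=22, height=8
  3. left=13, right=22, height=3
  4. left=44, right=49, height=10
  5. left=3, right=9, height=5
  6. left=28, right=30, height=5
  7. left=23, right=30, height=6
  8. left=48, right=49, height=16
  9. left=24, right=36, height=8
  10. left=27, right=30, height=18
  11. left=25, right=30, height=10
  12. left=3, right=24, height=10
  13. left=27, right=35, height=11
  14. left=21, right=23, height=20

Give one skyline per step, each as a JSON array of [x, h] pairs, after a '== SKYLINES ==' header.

== SKYLINES ==
[[41,10],[48,0]]
[[13,8],[22,0],[41,10],[48,0]]
[[13,8],[22,0],[41,10],[48,0]]
[[13,8],[22,0],[41,10],[49,0]]
[[3,5],[9,0],[13,8],[22,0],[41,10],[49,0]]
[[3,5],[9,0],[13,8],[22,0],[28,5],[30,0],[41,10],[49,0]]
[[3,5],[9,0],[13,8],[22,0],[23,6],[30,0],[41,10],[49,0]]
[[3,5],[9,0],[13,8],[22,0],[23,6],[30,0],[41,10],[48,16],[49,0]]
[[3,5],[9,0],[13,8],[22,0],[23,6],[24,8],[36,0],[41,10],[48,16],[49,0]]
[[3,5],[9,0],[13,8],[22,0],[23,6],[24,8],[27,18],[30,8],[36,0],[41,10],[48,16],[49,0]]
[[3,5],[9,0],[13,8],[22,0],[23,6],[24,8],[25,10],[27,18],[30,8],[36,0],[41,10],[48,16],[49,0]]
[[3,10],[24,8],[25,10],[27,18],[30,8],[36,0],[41,10],[48,16],[49,0]]
[[3,10],[24,8],[25,10],[27,18],[30,11],[35,8],[36,0],[41,10],[48,16],[49,0]]
[[3,10],[21,20],[23,10],[24,8],[25,10],[27,18],[30,11],[35,8],[36,0],[41,10],[48,16],[49,0]]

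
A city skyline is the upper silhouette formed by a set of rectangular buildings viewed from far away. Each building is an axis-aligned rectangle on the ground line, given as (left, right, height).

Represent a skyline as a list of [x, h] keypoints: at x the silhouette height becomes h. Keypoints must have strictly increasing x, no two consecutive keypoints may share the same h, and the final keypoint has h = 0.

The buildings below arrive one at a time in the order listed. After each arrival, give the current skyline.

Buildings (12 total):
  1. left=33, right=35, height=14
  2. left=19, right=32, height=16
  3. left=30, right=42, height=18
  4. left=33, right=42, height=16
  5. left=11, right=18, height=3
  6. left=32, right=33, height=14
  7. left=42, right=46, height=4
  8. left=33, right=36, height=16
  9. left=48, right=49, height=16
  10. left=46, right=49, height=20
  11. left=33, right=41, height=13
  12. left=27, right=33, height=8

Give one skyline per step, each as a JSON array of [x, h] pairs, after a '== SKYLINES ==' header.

== SKYLINES ==
[[33,14],[35,0]]
[[19,16],[32,0],[33,14],[35,0]]
[[19,16],[30,18],[42,0]]
[[19,16],[30,18],[42,0]]
[[11,3],[18,0],[19,16],[30,18],[42,0]]
[[11,3],[18,0],[19,16],[30,18],[42,0]]
[[11,3],[18,0],[19,16],[30,18],[42,4],[46,0]]
[[11,3],[18,0],[19,16],[30,18],[42,4],[46,0]]
[[11,3],[18,0],[19,16],[30,18],[42,4],[46,0],[48,16],[49,0]]
[[11,3],[18,0],[19,16],[30,18],[42,4],[46,20],[49,0]]
[[11,3],[18,0],[19,16],[30,18],[42,4],[46,20],[49,0]]
[[11,3],[18,0],[19,16],[30,18],[42,4],[46,20],[49,0]]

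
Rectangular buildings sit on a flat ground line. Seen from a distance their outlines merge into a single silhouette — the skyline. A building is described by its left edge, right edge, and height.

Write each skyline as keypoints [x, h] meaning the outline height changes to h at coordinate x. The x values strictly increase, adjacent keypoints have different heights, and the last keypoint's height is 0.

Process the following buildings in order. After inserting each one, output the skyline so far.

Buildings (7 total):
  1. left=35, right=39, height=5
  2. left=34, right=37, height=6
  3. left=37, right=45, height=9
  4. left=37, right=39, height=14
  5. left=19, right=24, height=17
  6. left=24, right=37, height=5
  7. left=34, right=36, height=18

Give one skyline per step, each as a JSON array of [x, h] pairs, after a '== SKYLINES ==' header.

== SKYLINES ==
[[35,5],[39,0]]
[[34,6],[37,5],[39,0]]
[[34,6],[37,9],[45,0]]
[[34,6],[37,14],[39,9],[45,0]]
[[19,17],[24,0],[34,6],[37,14],[39,9],[45,0]]
[[19,17],[24,5],[34,6],[37,14],[39,9],[45,0]]
[[19,17],[24,5],[34,18],[36,6],[37,14],[39,9],[45,0]]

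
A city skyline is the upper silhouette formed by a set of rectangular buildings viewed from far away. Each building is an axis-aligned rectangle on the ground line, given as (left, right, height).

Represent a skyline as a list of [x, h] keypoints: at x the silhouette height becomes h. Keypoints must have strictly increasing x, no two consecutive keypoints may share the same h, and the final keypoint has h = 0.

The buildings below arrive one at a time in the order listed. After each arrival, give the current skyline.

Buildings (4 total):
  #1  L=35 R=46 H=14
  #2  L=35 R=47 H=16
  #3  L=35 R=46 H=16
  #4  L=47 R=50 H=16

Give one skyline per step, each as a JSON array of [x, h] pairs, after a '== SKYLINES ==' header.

== SKYLINES ==
[[35,14],[46,0]]
[[35,16],[47,0]]
[[35,16],[47,0]]
[[35,16],[50,0]]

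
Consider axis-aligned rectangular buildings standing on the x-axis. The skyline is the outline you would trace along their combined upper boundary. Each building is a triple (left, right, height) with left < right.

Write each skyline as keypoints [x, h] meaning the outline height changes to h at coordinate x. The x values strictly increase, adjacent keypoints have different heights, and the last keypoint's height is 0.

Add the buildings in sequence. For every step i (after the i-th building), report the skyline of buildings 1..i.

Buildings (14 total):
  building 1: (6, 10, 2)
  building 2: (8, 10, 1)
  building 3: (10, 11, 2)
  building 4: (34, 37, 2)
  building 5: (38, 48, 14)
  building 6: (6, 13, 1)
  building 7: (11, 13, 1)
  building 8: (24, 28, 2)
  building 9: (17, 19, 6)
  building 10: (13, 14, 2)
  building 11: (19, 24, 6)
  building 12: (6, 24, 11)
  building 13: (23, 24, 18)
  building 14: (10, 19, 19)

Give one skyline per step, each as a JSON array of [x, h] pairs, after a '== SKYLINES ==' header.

== SKYLINES ==
[[6,2],[10,0]]
[[6,2],[10,0]]
[[6,2],[11,0]]
[[6,2],[11,0],[34,2],[37,0]]
[[6,2],[11,0],[34,2],[37,0],[38,14],[48,0]]
[[6,2],[11,1],[13,0],[34,2],[37,0],[38,14],[48,0]]
[[6,2],[11,1],[13,0],[34,2],[37,0],[38,14],[48,0]]
[[6,2],[11,1],[13,0],[24,2],[28,0],[34,2],[37,0],[38,14],[48,0]]
[[6,2],[11,1],[13,0],[17,6],[19,0],[24,2],[28,0],[34,2],[37,0],[38,14],[48,0]]
[[6,2],[11,1],[13,2],[14,0],[17,6],[19,0],[24,2],[28,0],[34,2],[37,0],[38,14],[48,0]]
[[6,2],[11,1],[13,2],[14,0],[17,6],[24,2],[28,0],[34,2],[37,0],[38,14],[48,0]]
[[6,11],[24,2],[28,0],[34,2],[37,0],[38,14],[48,0]]
[[6,11],[23,18],[24,2],[28,0],[34,2],[37,0],[38,14],[48,0]]
[[6,11],[10,19],[19,11],[23,18],[24,2],[28,0],[34,2],[37,0],[38,14],[48,0]]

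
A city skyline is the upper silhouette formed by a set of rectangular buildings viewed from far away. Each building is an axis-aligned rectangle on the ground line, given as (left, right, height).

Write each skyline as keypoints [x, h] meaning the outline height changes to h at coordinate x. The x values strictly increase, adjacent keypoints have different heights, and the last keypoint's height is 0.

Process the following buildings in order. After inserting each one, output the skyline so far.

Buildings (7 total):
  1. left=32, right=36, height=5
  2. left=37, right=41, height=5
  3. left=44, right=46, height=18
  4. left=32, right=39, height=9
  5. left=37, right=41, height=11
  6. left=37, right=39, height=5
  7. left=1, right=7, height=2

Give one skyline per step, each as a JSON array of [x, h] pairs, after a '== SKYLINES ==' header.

== SKYLINES ==
[[32,5],[36,0]]
[[32,5],[36,0],[37,5],[41,0]]
[[32,5],[36,0],[37,5],[41,0],[44,18],[46,0]]
[[32,9],[39,5],[41,0],[44,18],[46,0]]
[[32,9],[37,11],[41,0],[44,18],[46,0]]
[[32,9],[37,11],[41,0],[44,18],[46,0]]
[[1,2],[7,0],[32,9],[37,11],[41,0],[44,18],[46,0]]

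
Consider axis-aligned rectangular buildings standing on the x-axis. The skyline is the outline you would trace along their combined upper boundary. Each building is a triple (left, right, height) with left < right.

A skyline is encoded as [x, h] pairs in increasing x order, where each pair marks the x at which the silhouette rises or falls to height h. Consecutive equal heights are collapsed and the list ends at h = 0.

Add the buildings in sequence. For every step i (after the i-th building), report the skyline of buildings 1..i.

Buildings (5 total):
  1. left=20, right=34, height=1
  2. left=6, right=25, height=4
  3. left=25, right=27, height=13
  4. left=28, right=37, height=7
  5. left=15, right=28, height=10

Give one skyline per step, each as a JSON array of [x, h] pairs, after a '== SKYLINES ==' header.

== SKYLINES ==
[[20,1],[34,0]]
[[6,4],[25,1],[34,0]]
[[6,4],[25,13],[27,1],[34,0]]
[[6,4],[25,13],[27,1],[28,7],[37,0]]
[[6,4],[15,10],[25,13],[27,10],[28,7],[37,0]]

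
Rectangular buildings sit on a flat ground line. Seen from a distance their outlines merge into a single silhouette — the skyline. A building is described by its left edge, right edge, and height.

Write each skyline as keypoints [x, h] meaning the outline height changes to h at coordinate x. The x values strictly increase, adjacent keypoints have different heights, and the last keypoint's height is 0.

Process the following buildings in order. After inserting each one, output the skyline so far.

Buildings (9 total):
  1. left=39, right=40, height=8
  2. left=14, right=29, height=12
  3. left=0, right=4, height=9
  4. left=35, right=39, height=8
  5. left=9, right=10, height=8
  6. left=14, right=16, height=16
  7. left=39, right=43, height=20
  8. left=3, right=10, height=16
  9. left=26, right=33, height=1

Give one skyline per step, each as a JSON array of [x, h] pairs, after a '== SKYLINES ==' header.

== SKYLINES ==
[[39,8],[40,0]]
[[14,12],[29,0],[39,8],[40,0]]
[[0,9],[4,0],[14,12],[29,0],[39,8],[40,0]]
[[0,9],[4,0],[14,12],[29,0],[35,8],[40,0]]
[[0,9],[4,0],[9,8],[10,0],[14,12],[29,0],[35,8],[40,0]]
[[0,9],[4,0],[9,8],[10,0],[14,16],[16,12],[29,0],[35,8],[40,0]]
[[0,9],[4,0],[9,8],[10,0],[14,16],[16,12],[29,0],[35,8],[39,20],[43,0]]
[[0,9],[3,16],[10,0],[14,16],[16,12],[29,0],[35,8],[39,20],[43,0]]
[[0,9],[3,16],[10,0],[14,16],[16,12],[29,1],[33,0],[35,8],[39,20],[43,0]]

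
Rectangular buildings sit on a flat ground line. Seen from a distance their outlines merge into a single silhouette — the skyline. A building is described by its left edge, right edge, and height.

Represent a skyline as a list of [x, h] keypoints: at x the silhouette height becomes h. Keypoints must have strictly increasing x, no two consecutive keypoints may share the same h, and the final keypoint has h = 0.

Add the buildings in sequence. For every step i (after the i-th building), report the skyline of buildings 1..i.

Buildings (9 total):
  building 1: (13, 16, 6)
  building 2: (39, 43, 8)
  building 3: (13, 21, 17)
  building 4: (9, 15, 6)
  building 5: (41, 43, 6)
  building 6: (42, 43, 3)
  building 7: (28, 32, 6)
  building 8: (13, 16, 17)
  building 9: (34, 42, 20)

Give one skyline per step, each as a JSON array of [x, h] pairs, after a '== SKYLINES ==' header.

== SKYLINES ==
[[13,6],[16,0]]
[[13,6],[16,0],[39,8],[43,0]]
[[13,17],[21,0],[39,8],[43,0]]
[[9,6],[13,17],[21,0],[39,8],[43,0]]
[[9,6],[13,17],[21,0],[39,8],[43,0]]
[[9,6],[13,17],[21,0],[39,8],[43,0]]
[[9,6],[13,17],[21,0],[28,6],[32,0],[39,8],[43,0]]
[[9,6],[13,17],[21,0],[28,6],[32,0],[39,8],[43,0]]
[[9,6],[13,17],[21,0],[28,6],[32,0],[34,20],[42,8],[43,0]]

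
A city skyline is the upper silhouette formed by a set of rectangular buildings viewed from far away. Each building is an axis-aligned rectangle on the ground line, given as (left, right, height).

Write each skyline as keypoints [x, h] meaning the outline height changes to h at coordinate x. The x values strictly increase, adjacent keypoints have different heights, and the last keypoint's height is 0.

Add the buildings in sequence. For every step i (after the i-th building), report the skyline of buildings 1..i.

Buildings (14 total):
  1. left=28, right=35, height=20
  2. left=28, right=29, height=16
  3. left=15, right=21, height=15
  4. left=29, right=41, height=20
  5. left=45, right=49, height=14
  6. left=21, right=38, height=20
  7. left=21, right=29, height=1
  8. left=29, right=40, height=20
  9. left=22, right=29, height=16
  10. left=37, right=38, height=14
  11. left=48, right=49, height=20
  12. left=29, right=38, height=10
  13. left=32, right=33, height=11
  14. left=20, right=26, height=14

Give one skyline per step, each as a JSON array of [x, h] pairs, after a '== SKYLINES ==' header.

== SKYLINES ==
[[28,20],[35,0]]
[[28,20],[35,0]]
[[15,15],[21,0],[28,20],[35,0]]
[[15,15],[21,0],[28,20],[41,0]]
[[15,15],[21,0],[28,20],[41,0],[45,14],[49,0]]
[[15,15],[21,20],[41,0],[45,14],[49,0]]
[[15,15],[21,20],[41,0],[45,14],[49,0]]
[[15,15],[21,20],[41,0],[45,14],[49,0]]
[[15,15],[21,20],[41,0],[45,14],[49,0]]
[[15,15],[21,20],[41,0],[45,14],[49,0]]
[[15,15],[21,20],[41,0],[45,14],[48,20],[49,0]]
[[15,15],[21,20],[41,0],[45,14],[48,20],[49,0]]
[[15,15],[21,20],[41,0],[45,14],[48,20],[49,0]]
[[15,15],[21,20],[41,0],[45,14],[48,20],[49,0]]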